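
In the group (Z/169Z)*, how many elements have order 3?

2

φ(169) = φ(13^2) = 13·(13−1) = 156 = 2^2 · 3 · 13.
In a cyclic group of order 156, there are φ(d) elements of order d for each divisor d of 156, and zero for non-divisors.
3 | 156, and φ(3) = 3 − 1 = 2.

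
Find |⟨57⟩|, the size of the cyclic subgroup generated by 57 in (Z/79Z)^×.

Since 57 ∈ (Z/79Z)^×, its order divides φ(79) = 79 − 1 = 78 = 2 · 3 · 13.
Divisors of 78: 1, 2, 3, 6, 13, 26, 39, 78.
Check 57^d mod 79 for each divisor in increasing order:
57^1 ≡ 57 (mod 79)
57^2 ≡ 10 (mod 79)
57^3 ≡ 17 (mod 79)
57^6 ≡ 52 (mod 79)
57^13 ≡ 78 (mod 79)
57^26 ≡ 1 (mod 79) ✓
Therefore the multiplicative order of 57 modulo 79 is 26.

26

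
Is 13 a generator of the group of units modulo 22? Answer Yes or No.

φ(22) = φ(2)·φ(11) = 1·10 = 10 = 2 · 5.
13 is a primitive root mod 22 iff 13^(φ(22)/q) ≢ 1 for every prime q | φ(22), i.e. q ∈ {2, 5}.
13^5 ≡ 21 (mod 22)  [q = 2: ≢ 1 ✓]
13^2 ≡ 15 (mod 22)  [q = 5: ≢ 1 ✓]
Every test exponent gives a nontrivial residue, hence 13 generates the full group.

Yes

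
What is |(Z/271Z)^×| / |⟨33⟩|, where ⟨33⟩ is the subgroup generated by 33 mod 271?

The order of 33 must divide φ(271) = 271 − 1 = 270 = 2 · 3^3 · 5.
Divisors of 270: 1, 2, 3, 5, 6, 9, 10, 15, 18, 27, 30, 45, 54, 90, 135, 270.
Evaluate successive powers at the divisors of 270:
33^1 ≡ 33 (mod 271)
33^2 ≡ 5 (mod 271)
33^3 ≡ 165 (mod 271)
33^5 ≡ 12 (mod 271)
33^6 ≡ 125 (mod 271)
33^9 ≡ 29 (mod 271)
33^10 ≡ 144 (mod 271)
33^15 ≡ 102 (mod 271)
33^18 ≡ 28 (mod 271)
33^27 ≡ 270 (mod 271)
33^30 ≡ 106 (mod 271)
33^45 ≡ 243 (mod 271)
33^54 ≡ 1 (mod 271) ✓
Thus |⟨33⟩| = ord(33) = 54.
The index is φ(271) / ord(33) = 270 / 54 = 5.

5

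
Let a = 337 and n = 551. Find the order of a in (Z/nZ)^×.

By Lagrange's theorem, ord_551(337) divides φ(551) = φ(19·29) = (19−1)·(29−1) = 18·28 = 504 = 2^3 · 3^2 · 7.
Divisors of 504: 1, 2, 3, 4, 6, 7, 8, 9, 12, 14, 18, 21, 24, 28, 36, 42, 56, 63, 72, 84, 126, 168, 252, 504.
Evaluate successive powers at the divisors of 504:
337^1 ≡ 337 (mod 551)
337^2 ≡ 63 (mod 551)
337^3 ≡ 293 (mod 551)
337^4 ≡ 112 (mod 551)
337^6 ≡ 444 (mod 551)
337^7 ≡ 307 (mod 551)
337^8 ≡ 422 (mod 551)
337^9 ≡ 56 (mod 551)
337^12 ≡ 429 (mod 551)
337^14 ≡ 28 (mod 551)
337^18 ≡ 381 (mod 551)
337^21 ≡ 331 (mod 551)
337^24 ≡ 7 (mod 551)
337^28 ≡ 233 (mod 551)
337^36 ≡ 248 (mod 551)
337^42 ≡ 463 (mod 551)
337^56 ≡ 291 (mod 551)
337^63 ≡ 75 (mod 551)
337^72 ≡ 343 (mod 551)
337^84 ≡ 30 (mod 551)
337^126 ≡ 115 (mod 551)
337^168 ≡ 349 (mod 551)
337^252 ≡ 1 (mod 551) ✓
Therefore the multiplicative order of 337 modulo 551 is 252.

252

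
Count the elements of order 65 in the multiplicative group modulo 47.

0

φ(47) = 47 − 1 = 46 = 2 · 23.
In a cyclic group of order 46, there are φ(d) elements of order d for each divisor d of 46, and zero for non-divisors.
Since 65 ∤ 46, the count is 0.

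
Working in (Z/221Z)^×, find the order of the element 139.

48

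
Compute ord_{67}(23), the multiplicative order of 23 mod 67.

By Lagrange's theorem, ord_67(23) divides φ(67) = 67 − 1 = 66 = 2 · 3 · 11.
Divisors of 66: 1, 2, 3, 6, 11, 22, 33, 66.
Test each divisor d:
23^1 ≡ 23 (mod 67)
23^2 ≡ 60 (mod 67)
23^3 ≡ 40 (mod 67)
23^6 ≡ 59 (mod 67)
23^11 ≡ 29 (mod 67)
23^22 ≡ 37 (mod 67)
23^33 ≡ 1 (mod 67) ✓
The smallest such exponent is 33, so the order of 23 is 33.

33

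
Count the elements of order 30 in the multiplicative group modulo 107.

0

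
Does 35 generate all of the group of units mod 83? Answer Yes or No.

φ(83) = 83 − 1 = 82 = 2 · 41.
An element g generates (Z/83Z)^× iff g^(82/q) ≢ 1 (mod 83) for each prime q ∈ {2, 41}.
35^41 ≡ 82 (mod 83)  [q = 2: ≢ 1 ✓]
35^2 ≡ 63 (mod 83)  [q = 41: ≢ 1 ✓]
All checks pass, so 35 has order 82 and is a primitive root modulo 83.

Yes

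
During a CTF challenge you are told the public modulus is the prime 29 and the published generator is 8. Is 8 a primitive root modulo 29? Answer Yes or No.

φ(29) = 29 − 1 = 28 = 2^2 · 7.
Test 8^(28/q) mod 29 for each prime factor q of 28:
8^14 ≡ 28 (mod 29)  [q = 2: ≢ 1 ✓]
8^4 ≡ 7 (mod 29)  [q = 7: ≢ 1 ✓]
All checks pass, so 8 has order 28 and is a primitive root modulo 29.

Yes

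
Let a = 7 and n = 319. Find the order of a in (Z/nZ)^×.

By Lagrange's theorem, ord_319(7) divides φ(319) = φ(11·29) = (11−1)·(29−1) = 10·28 = 280 = 2^3 · 5 · 7.
Divisors of 280: 1, 2, 4, 5, 7, 8, 10, 14, 20, 28, 35, 40, 56, 70, 140, 280.
Evaluate successive powers at the divisors of 280:
7^1 ≡ 7
7^2 ≡ 49
7^4 ≡ 168
7^5 ≡ 219
7^7 ≡ 204
7^8 ≡ 152
7^10 ≡ 111
7^14 ≡ 146
7^20 ≡ 199
7^28 ≡ 262
7^35 ≡ 175
7^40 ≡ 45
7^56 ≡ 59
7^70 ≡ 1
Hence ord(7) = 70.

70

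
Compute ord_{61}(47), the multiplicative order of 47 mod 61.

By Lagrange's theorem, ord_61(47) divides φ(61) = 61 − 1 = 60 = 2^2 · 3 · 5.
Divisors of 60: 1, 2, 3, 4, 5, 6, 10, 12, 15, 20, 30, 60.
Check 47^d mod 61 for each divisor in increasing order:
47^1 ≡ 47 (mod 61)
47^2 ≡ 13 (mod 61)
47^3 ≡ 1 (mod 61) ✓
Therefore the multiplicative order of 47 modulo 61 is 3.

3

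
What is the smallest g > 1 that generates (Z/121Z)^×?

φ(121) = φ(11^2) = 11·(11−1) = 110 = 2 · 5 · 11.
g is a primitive root iff g^(110/q) ≢ 1 (mod 121) for each prime q ∈ {2, 5, 11}.
g = 2: 2^55 ≡ 120; 2^22 ≡ 81; 2^10 ≡ 56 — none is 1, so 2 is a primitive root.
Hence the least primitive root of 121 is 2.

2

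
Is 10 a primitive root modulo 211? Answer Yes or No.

φ(211) = 211 − 1 = 210 = 2 · 3 · 5 · 7.
It suffices to check that the order of 10 is not a proper divisor of 210: compute 10^(210/q) for q ∈ {2, 3, 5, 7}.
10^105 ≡ 210 (mod 211)  [q = 2: ≢ 1 ✓]
10^70 ≡ 196 (mod 211)  [q = 3: ≢ 1 ✓]
10^42 ≡ 188 (mod 211)  [q = 5: ≢ 1 ✓]
10^30 ≡ 1 (mod 211)  [q = 7: ≡ 1 ✗]
The check at q = 7 fails, so 10 generates a proper subgroup.

No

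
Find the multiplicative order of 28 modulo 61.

ord(28) | φ(61) = 61 − 1 = 60 = 2^2 · 3 · 5.
Divisors of 60: 1, 2, 3, 4, 5, 6, 10, 12, 15, 20, 30, 60.
Test each divisor d:
28^1 ≡ 28 (mod 61)
28^2 ≡ 52 (mod 61)
28^3 ≡ 53 (mod 61)
28^4 ≡ 20 (mod 61)
28^5 ≡ 11 (mod 61)
28^6 ≡ 3 (mod 61)
28^10 ≡ 60 (mod 61)
28^12 ≡ 9 (mod 61)
28^15 ≡ 50 (mod 61)
28^20 ≡ 1 (mod 61) ✓
Hence ord(28) = 20.

20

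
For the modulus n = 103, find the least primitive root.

φ(103) = 103 − 1 = 102 = 2 · 3 · 17.
g is a primitive root iff g^(102/q) ≢ 1 (mod 103) for each prime q ∈ {2, 3, 17}.
g = 2: 2^51 ≡ 1 — hits 1, so not a primitive root.
g = 3: 3^51 ≡ 102; 3^34 ≡ 1 — hits 1, so not a primitive root.
g = 4: 4^51 ≡ 1 — hits 1, so not a primitive root.
g = 5: 5^51 ≡ 102; 5^34 ≡ 56; 5^6 ≡ 72 — none is 1, so 5 is a primitive root.
The smallest primitive root modulo 103 is 5.

5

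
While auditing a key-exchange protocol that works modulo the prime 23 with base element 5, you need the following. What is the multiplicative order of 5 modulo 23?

Since 5 ∈ (Z/23Z)^×, its order divides φ(23) = 23 − 1 = 22 = 2 · 11.
Divisors of 22: 1, 2, 11, 22.
Test each divisor d:
5^1 ≡ 5 (mod 23)
5^2 ≡ 2 (mod 23)
5^11 ≡ 22 (mod 23)
5^22 ≡ 1 (mod 23) ✓
The smallest such exponent is 22, so the order of 5 is 22.

22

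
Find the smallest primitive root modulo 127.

φ(127) = 127 − 1 = 126 = 2 · 3^2 · 7.
g is a primitive root iff g^(126/q) ≢ 1 (mod 127) for each prime q ∈ {2, 3, 7}.
g = 2: 2^63 ≡ 1 — hits 1, so not a primitive root.
g = 3: 3^63 ≡ 126; 3^42 ≡ 107; 3^18 ≡ 4 — none is 1, so 3 is a primitive root.
So 3 is the smallest generator of (Z/127Z)^×.

3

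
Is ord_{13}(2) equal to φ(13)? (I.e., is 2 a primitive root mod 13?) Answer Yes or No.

φ(13) = 13 − 1 = 12 = 2^2 · 3.
An element g generates (Z/13Z)^× iff g^(12/q) ≢ 1 (mod 13) for each prime q ∈ {2, 3}.
2^6 ≡ 12 (mod 13)  [q = 2: ≢ 1 ✓]
2^4 ≡ 3 (mod 13)  [q = 3: ≢ 1 ✓]
Every test exponent gives a nontrivial residue, hence 2 generates the full group.

Yes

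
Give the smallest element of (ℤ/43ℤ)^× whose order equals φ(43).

3

φ(43) = 43 − 1 = 42 = 2 · 3 · 7.
g is a primitive root iff g^(42/q) ≢ 1 (mod 43) for each prime q ∈ {2, 3, 7}.
g = 2: 2^21 ≡ 42; 2^14 ≡ 1 — hits 1, so not a primitive root.
g = 3: 3^21 ≡ 42; 3^14 ≡ 36; 3^6 ≡ 41 — none is 1, so 3 is a primitive root.
Hence the least primitive root of 43 is 3.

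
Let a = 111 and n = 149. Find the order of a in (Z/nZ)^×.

148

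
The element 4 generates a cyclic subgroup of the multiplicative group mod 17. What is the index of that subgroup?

4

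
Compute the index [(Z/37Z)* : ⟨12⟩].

4

By Lagrange's theorem, ord_37(12) divides φ(37) = 37 − 1 = 36 = 2^2 · 3^2.
Divisors of 36: 1, 2, 3, 4, 6, 9, 12, 18, 36.
Test each divisor d:
12^1 ≡ 12 (mod 37)
12^2 ≡ 33 (mod 37)
12^3 ≡ 26 (mod 37)
12^4 ≡ 16 (mod 37)
12^6 ≡ 10 (mod 37)
12^9 ≡ 1 (mod 37) ✓
Thus |⟨12⟩| = ord(12) = 9.
The index is φ(37) / ord(12) = 36 / 9 = 4.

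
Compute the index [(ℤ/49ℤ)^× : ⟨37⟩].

2

ord(37) | φ(49) = φ(7^2) = 7·(7−1) = 42 = 2 · 3 · 7.
Divisors of 42: 1, 2, 3, 6, 7, 14, 21, 42.
Compute 37^d (mod 49) for the divisors d until we hit 1:
37^1 ≡ 37 (mod 49)
37^2 ≡ 46 (mod 49)
37^3 ≡ 36 (mod 49)
37^6 ≡ 22 (mod 49)
37^7 ≡ 30 (mod 49)
37^14 ≡ 18 (mod 49)
37^21 ≡ 1 (mod 49) ✓
The order of 37 is 21, so the subgroup it generates has 21 elements.
[(Z/49Z)^× : ⟨37⟩] = 42/21 = 2.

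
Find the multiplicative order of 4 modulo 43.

By Lagrange's theorem, ord_43(4) divides φ(43) = 43 − 1 = 42 = 2 · 3 · 7.
Divisors of 42: 1, 2, 3, 6, 7, 14, 21, 42.
Check 4^d mod 43 for each divisor in increasing order:
4^1 ≡ 4 (mod 43)
4^2 ≡ 16 (mod 43)
4^3 ≡ 21 (mod 43)
4^6 ≡ 11 (mod 43)
4^7 ≡ 1 (mod 43) ✓
Therefore the multiplicative order of 4 modulo 43 is 7.

7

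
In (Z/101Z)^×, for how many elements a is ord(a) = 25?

20

φ(101) = 101 − 1 = 100 = 2^2 · 5^2.
(Z/101Z)^× is cyclic (|G| = 100); a cyclic group of order m has exactly φ(d) elements of each order d | m, and none otherwise.
25 = 5^2 divides 100, and φ(25) = 20.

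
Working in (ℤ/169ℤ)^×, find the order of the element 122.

52

ord(122) | φ(169) = φ(13^2) = 13·(13−1) = 156 = 2^2 · 3 · 13.
Divisors of 156: 1, 2, 3, 4, 6, 12, 13, 26, 39, 52, 78, 156.
Compute 122^d (mod 169) for the divisors d until we hit 1:
122^1 ≡ 122 (mod 169)
122^2 ≡ 12 (mod 169)
122^3 ≡ 112 (mod 169)
122^4 ≡ 144 (mod 169)
122^6 ≡ 38 (mod 169)
122^12 ≡ 92 (mod 169)
122^13 ≡ 70 (mod 169)
122^26 ≡ 168 (mod 169)
122^39 ≡ 99 (mod 169)
122^52 ≡ 1 (mod 169) ✓
So ord_169(122) = 52.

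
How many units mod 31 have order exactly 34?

φ(31) = 31 − 1 = 30 = 2 · 3 · 5.
(Z/31Z)^× is cyclic (|G| = 30); a cyclic group of order m has exactly φ(d) elements of each order d | m, and none otherwise.
Here 30 is not a multiple of 34, so there are no elements of order 34.

0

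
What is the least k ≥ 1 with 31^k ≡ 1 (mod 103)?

34

By Lagrange's theorem, ord_103(31) divides φ(103) = 103 − 1 = 102 = 2 · 3 · 17.
Divisors of 102: 1, 2, 3, 6, 17, 34, 51, 102.
Check 31^d mod 103 for each divisor in increasing order:
31^1 ≡ 31
31^2 ≡ 34
31^3 ≡ 24
31^6 ≡ 61
31^17 ≡ 102
31^34 ≡ 1
Therefore the multiplicative order of 31 modulo 103 is 34.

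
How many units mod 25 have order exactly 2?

1

φ(25) = φ(5^2) = 5·(5−1) = 20 = 2^2 · 5.
In a cyclic group of order 20, there are φ(d) elements of order d for each divisor d of 20, and zero for non-divisors.
2 | 20, and φ(2) = 2 − 1 = 1.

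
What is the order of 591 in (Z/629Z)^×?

By Lagrange's theorem, ord_629(591) divides φ(629) = φ(17·37) = (17−1)·(37−1) = 16·36 = 576 = 2^6 · 3^2.
Divisors of 576: 1, 2, 3, 4, 6, 8, 9, 12, 16, 18, 24, 32, 36, 48, 64, 72, 96, 144, 192, 288, 576.
Test each divisor d:
591^1 ≡ 591
591^2 ≡ 186
591^3 ≡ 480
591^4 ≡ 1
Therefore the multiplicative order of 591 modulo 629 is 4.

4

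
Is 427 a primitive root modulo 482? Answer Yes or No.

Yes

φ(482) = φ(2)·φ(241) = 1·240 = 240 = 2^4 · 3 · 5.
It suffices to check that the order of 427 is not a proper divisor of 240: compute 427^(240/q) for q ∈ {2, 3, 5}.
427^120 ≡ 481 (mod 482)  [q = 2: ≢ 1 ✓]
427^80 ≡ 15 (mod 482)  [q = 3: ≢ 1 ✓]
427^48 ≡ 205 (mod 482)  [q = 5: ≢ 1 ✓]
Every test exponent gives a nontrivial residue, hence 427 generates the full group.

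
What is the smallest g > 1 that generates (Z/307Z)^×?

5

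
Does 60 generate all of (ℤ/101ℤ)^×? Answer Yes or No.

No

φ(101) = 101 − 1 = 100 = 2^2 · 5^2.
An element g generates (Z/101Z)^× iff g^(100/q) ≢ 1 (mod 101) for each prime q ∈ {2, 5}.
60^50 ≡ 100 (mod 101)  [q = 2: ≢ 1 ✓]
60^20 ≡ 1 (mod 101)  [q = 5: ≡ 1 ✗]
The check at q = 5 fails, so 60 generates a proper subgroup.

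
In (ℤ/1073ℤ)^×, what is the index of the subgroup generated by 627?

4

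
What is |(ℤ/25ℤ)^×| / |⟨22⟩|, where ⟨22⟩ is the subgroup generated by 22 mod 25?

ord(22) | φ(25) = φ(5^2) = 5·(5−1) = 20 = 2^2 · 5.
Divisors of 20: 1, 2, 4, 5, 10, 20.
Check 22^d mod 25 for each divisor in increasing order:
22^1 ≡ 22 (mod 25)
22^2 ≡ 9 (mod 25)
22^4 ≡ 6 (mod 25)
22^5 ≡ 7 (mod 25)
22^10 ≡ 24 (mod 25)
22^20 ≡ 1 (mod 25) ✓
So ord_25(22) = 20, hence |⟨22⟩| = 20.
[(Z/25Z)^× : ⟨22⟩] = 20/20 = 1.

1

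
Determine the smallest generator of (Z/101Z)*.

2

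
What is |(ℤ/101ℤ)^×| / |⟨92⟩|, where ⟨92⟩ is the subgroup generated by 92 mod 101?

By Lagrange's theorem, ord_101(92) divides φ(101) = 101 − 1 = 100 = 2^2 · 5^2.
Divisors of 100: 1, 2, 4, 5, 10, 20, 25, 50, 100.
Test each divisor d:
92^1 ≡ 92 (mod 101)
92^2 ≡ 81 (mod 101)
92^4 ≡ 97 (mod 101)
92^5 ≡ 36 (mod 101)
92^10 ≡ 84 (mod 101)
92^20 ≡ 87 (mod 101)
92^25 ≡ 1 (mod 101) ✓
The order of 92 is 25, so the subgroup it generates has 25 elements.
[(Z/101Z)^× : ⟨92⟩] = 100/25 = 4.

4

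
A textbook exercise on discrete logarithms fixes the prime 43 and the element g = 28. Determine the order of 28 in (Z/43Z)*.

42

ord(28) | φ(43) = 43 − 1 = 42 = 2 · 3 · 7.
Divisors of 42: 1, 2, 3, 6, 7, 14, 21, 42.
Test each divisor d:
28^1 ≡ 28
28^2 ≡ 10
28^3 ≡ 22
28^6 ≡ 11
28^7 ≡ 7
28^14 ≡ 6
28^21 ≡ 42
28^42 ≡ 1
So ord_43(28) = 42.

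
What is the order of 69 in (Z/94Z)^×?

By Lagrange's theorem, ord_94(69) divides φ(94) = φ(2)·φ(47) = 1·46 = 46 = 2 · 23.
Divisors of 46: 1, 2, 23, 46.
Evaluate successive powers at the divisors of 46:
69^1 ≡ 69 (mod 94)
69^2 ≡ 61 (mod 94)
69^23 ≡ 93 (mod 94)
69^46 ≡ 1 (mod 94) ✓
The smallest such exponent is 46, so the order of 69 is 46.

46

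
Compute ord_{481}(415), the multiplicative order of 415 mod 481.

Since 415 ∈ (Z/481Z)^×, its order divides φ(481) = φ(13·37) = (13−1)·(37−1) = 12·36 = 432 = 2^4 · 3^3.
Divisors of 432: 1, 2, 3, 4, 6, 8, 9, 12, 16, 18, 24, 27, 36, 48, 54, 72, 108, 144, 216, 432.
Evaluate successive powers at the divisors of 432:
415^1 ≡ 415 (mod 481)
415^2 ≡ 27 (mod 481)
415^3 ≡ 142 (mod 481)
415^4 ≡ 248 (mod 481)
415^6 ≡ 443 (mod 481)
415^8 ≡ 417 (mod 481)
415^9 ≡ 376 (mod 481)
415^12 ≡ 1 (mod 481) ✓
Hence ord(415) = 12.

12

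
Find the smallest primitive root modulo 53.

φ(53) = 53 − 1 = 52 = 2^2 · 13.
Test candidates g = 2, 3, … against the prime factors q ∈ {2, 13} of φ(53): g is a generator iff g^(52/q) ≢ 1 for every such q.
g = 2: 2^26 ≡ 52; 2^4 ≡ 16 — none is 1, so 2 is a primitive root.
Hence the least primitive root of 53 is 2.

2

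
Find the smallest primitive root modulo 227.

φ(227) = 227 − 1 = 226 = 2 · 113.
g is a primitive root iff g^(226/q) ≢ 1 (mod 227) for each prime q ∈ {2, 113}.
g = 2: 2^113 ≡ 226; 2^2 ≡ 4 — none is 1, so 2 is a primitive root.
The smallest primitive root modulo 227 is 2.

2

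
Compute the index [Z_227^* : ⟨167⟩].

2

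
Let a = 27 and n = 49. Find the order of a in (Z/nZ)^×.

14

ord(27) | φ(49) = φ(7^2) = 7·(7−1) = 42 = 2 · 3 · 7.
Divisors of 42: 1, 2, 3, 6, 7, 14, 21, 42.
Check 27^d mod 49 for each divisor in increasing order:
27^1 ≡ 27
27^2 ≡ 43
27^3 ≡ 34
27^6 ≡ 29
27^7 ≡ 48
27^14 ≡ 1
Therefore the multiplicative order of 27 modulo 49 is 14.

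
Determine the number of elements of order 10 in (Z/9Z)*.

0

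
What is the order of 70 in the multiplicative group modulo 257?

ord(70) | φ(257) = 257 − 1 = 256 = 2^8.
Divisors of 256: 1, 2, 4, 8, 16, 32, 64, 128, 256.
Test each divisor d:
70^1 ≡ 70 (mod 257)
70^2 ≡ 17 (mod 257)
70^4 ≡ 32 (mod 257)
70^8 ≡ 253 (mod 257)
70^16 ≡ 16 (mod 257)
70^32 ≡ 256 (mod 257)
70^64 ≡ 1 (mod 257) ✓
Hence ord(70) = 64.

64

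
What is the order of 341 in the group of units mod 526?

131

The order of 341 must divide φ(526) = φ(2)·φ(263) = 1·262 = 262 = 2 · 131.
Divisors of 262: 1, 2, 131, 262.
Test each divisor d:
341^1 ≡ 341 (mod 526)
341^2 ≡ 35 (mod 526)
341^131 ≡ 1 (mod 526) ✓
Hence ord(341) = 131.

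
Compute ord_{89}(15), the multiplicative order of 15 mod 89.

88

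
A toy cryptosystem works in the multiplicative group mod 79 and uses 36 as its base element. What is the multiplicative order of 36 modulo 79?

ord(36) | φ(79) = 79 − 1 = 78 = 2 · 3 · 13.
Divisors of 78: 1, 2, 3, 6, 13, 26, 39, 78.
Check 36^d mod 79 for each divisor in increasing order:
36^1 ≡ 36
36^2 ≡ 32
36^3 ≡ 46
36^6 ≡ 62
36^13 ≡ 55
36^26 ≡ 23
36^39 ≡ 1
So ord_79(36) = 39.

39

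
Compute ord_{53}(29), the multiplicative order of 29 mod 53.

ord(29) | φ(53) = 53 − 1 = 52 = 2^2 · 13.
Divisors of 52: 1, 2, 4, 13, 26, 52.
Evaluate successive powers at the divisors of 52:
29^1 ≡ 29
29^2 ≡ 46
29^4 ≡ 49
29^13 ≡ 52
29^26 ≡ 1
So ord_53(29) = 26.

26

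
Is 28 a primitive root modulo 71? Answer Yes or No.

Yes

φ(71) = 71 − 1 = 70 = 2 · 5 · 7.
An element g generates (Z/71Z)^× iff g^(70/q) ≢ 1 (mod 71) for each prime q ∈ {2, 5, 7}.
28^35 ≡ 70 (mod 71)  [q = 2: ≢ 1 ✓]
28^14 ≡ 57 (mod 71)  [q = 5: ≢ 1 ✓]
28^10 ≡ 30 (mod 71)  [q = 7: ≢ 1 ✓]
All checks pass, so 28 has order 70 and is a primitive root modulo 71.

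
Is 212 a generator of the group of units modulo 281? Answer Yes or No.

φ(281) = 281 − 1 = 280 = 2^3 · 5 · 7.
An element g generates (Z/281Z)^× iff g^(280/q) ≢ 1 (mod 281) for each prime q ∈ {2, 5, 7}.
212^140 ≡ 1 (mod 281)  [q = 2: ≡ 1 ✗]
212^56 ≡ 153 (mod 281)  [q = 5: ≢ 1 ✓]
212^40 ≡ 181 (mod 281)  [q = 7: ≢ 1 ✓]
The check at q = 2 fails, so 212 generates a proper subgroup.

No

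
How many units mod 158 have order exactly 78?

24

φ(158) = φ(2)·φ(79) = 1·78 = 78 = 2 · 3 · 13.
In a cyclic group of order 78, there are φ(d) elements of order d for each divisor d of 78, and zero for non-divisors.
78 = 2 · 3 · 13 divides 78, and φ(78) = 24.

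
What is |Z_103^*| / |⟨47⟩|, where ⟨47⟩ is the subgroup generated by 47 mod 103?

The order of 47 must divide φ(103) = 103 − 1 = 102 = 2 · 3 · 17.
Divisors of 102: 1, 2, 3, 6, 17, 34, 51, 102.
Compute 47^d (mod 103) for the divisors d until we hit 1:
47^1 ≡ 47 (mod 103)
47^2 ≡ 46 (mod 103)
47^3 ≡ 102 (mod 103)
47^6 ≡ 1 (mod 103) ✓
The order of 47 is 6, so the subgroup it generates has 6 elements.
[(Z/103Z)^× : ⟨47⟩] = 102/6 = 17.

17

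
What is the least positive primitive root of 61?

2

φ(61) = 61 − 1 = 60 = 2^2 · 3 · 5.
Test candidates g = 2, 3, … against the prime factors q ∈ {2, 3, 5} of φ(61): g is a generator iff g^(60/q) ≢ 1 for every such q.
g = 2: 2^30 ≡ 60; 2^20 ≡ 47; 2^12 ≡ 9 — none is 1, so 2 is a primitive root.
Hence the least primitive root of 61 is 2.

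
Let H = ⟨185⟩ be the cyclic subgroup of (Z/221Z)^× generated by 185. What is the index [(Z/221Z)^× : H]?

8

Since 185 ∈ (Z/221Z)^×, its order divides φ(221) = φ(13·17) = (13−1)·(17−1) = 12·16 = 192 = 2^6 · 3.
Divisors of 192: 1, 2, 3, 4, 6, 8, 12, 16, 24, 32, 48, 64, 96, 192.
Evaluate successive powers at the divisors of 192:
185^1 ≡ 185 (mod 221)
185^2 ≡ 191 (mod 221)
185^3 ≡ 196 (mod 221)
185^4 ≡ 16 (mod 221)
185^6 ≡ 183 (mod 221)
185^8 ≡ 35 (mod 221)
185^12 ≡ 118 (mod 221)
185^16 ≡ 120 (mod 221)
185^24 ≡ 1 (mod 221) ✓
Thus |⟨185⟩| = ord(185) = 24.
The index is φ(221) / ord(185) = 192 / 24 = 8.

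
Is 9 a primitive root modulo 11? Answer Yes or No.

φ(11) = 11 − 1 = 10 = 2 · 5.
It suffices to check that the order of 9 is not a proper divisor of 10: compute 9^(10/q) for q ∈ {2, 5}.
9^5 ≡ 1 (mod 11)  [q = 2: ≡ 1 ✗]
9^2 ≡ 4 (mod 11)  [q = 5: ≢ 1 ✓]
Since 9^5 ≡ 1, the order of 9 divides 5 < 10, so 9 is not a primitive root.

No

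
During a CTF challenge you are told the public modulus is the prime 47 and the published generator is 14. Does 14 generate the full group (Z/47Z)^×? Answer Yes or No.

No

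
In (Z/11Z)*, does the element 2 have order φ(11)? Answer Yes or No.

Yes

φ(11) = 11 − 1 = 10 = 2 · 5.
Test 2^(10/q) mod 11 for each prime factor q of 10:
2^5 ≡ 10 (mod 11)  [q = 2: ≢ 1 ✓]
2^2 ≡ 4 (mod 11)  [q = 5: ≢ 1 ✓]
Every test exponent gives a nontrivial residue, hence 2 generates the full group.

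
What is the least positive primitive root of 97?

5

φ(97) = 97 − 1 = 96 = 2^5 · 3.
Test candidates g = 2, 3, … against the prime factors q ∈ {2, 3} of φ(97): g is a generator iff g^(96/q) ≢ 1 for every such q.
g = 2: 2^48 ≡ 1 — hits 1, so not a primitive root.
g = 3: 3^48 ≡ 1 — hits 1, so not a primitive root.
g = 4: 4^48 ≡ 1 — hits 1, so not a primitive root.
g = 5: 5^48 ≡ 96; 5^32 ≡ 35 — none is 1, so 5 is a primitive root.
The smallest primitive root modulo 97 is 5.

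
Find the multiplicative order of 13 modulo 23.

11

ord(13) | φ(23) = 23 − 1 = 22 = 2 · 11.
Divisors of 22: 1, 2, 11, 22.
Check 13^d mod 23 for each divisor in increasing order:
13^1 ≡ 13
13^2 ≡ 8
13^11 ≡ 1
Therefore the multiplicative order of 13 modulo 23 is 11.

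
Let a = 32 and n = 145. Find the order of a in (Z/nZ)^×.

28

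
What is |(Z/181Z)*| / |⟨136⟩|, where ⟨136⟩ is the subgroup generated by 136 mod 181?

Since 136 ∈ (Z/181Z)^×, its order divides φ(181) = 181 − 1 = 180 = 2^2 · 3^2 · 5.
Divisors of 180: 1, 2, 3, 4, 5, 6, 9, 10, 12, 15, 18, 20, 30, 36, 45, 60, 90, 180.
Test each divisor d:
136^1 ≡ 136 (mod 181)
136^2 ≡ 34 (mod 181)
136^3 ≡ 99 (mod 181)
136^4 ≡ 70 (mod 181)
136^5 ≡ 108 (mod 181)
136^6 ≡ 27 (mod 181)
136^9 ≡ 139 (mod 181)
136^10 ≡ 80 (mod 181)
136^12 ≡ 5 (mod 181)
136^15 ≡ 133 (mod 181)
136^18 ≡ 135 (mod 181)
136^20 ≡ 65 (mod 181)
136^30 ≡ 132 (mod 181)
136^36 ≡ 125 (mod 181)
136^45 ≡ 180 (mod 181)
136^60 ≡ 48 (mod 181)
136^90 ≡ 1 (mod 181) ✓
The order of 136 is 90, so the subgroup it generates has 90 elements.
[(Z/181Z)^× : ⟨136⟩] = 180/90 = 2.

2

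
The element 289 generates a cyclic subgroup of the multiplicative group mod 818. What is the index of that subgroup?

8

By Lagrange's theorem, ord_818(289) divides φ(818) = φ(2)·φ(409) = 1·408 = 408 = 2^3 · 3 · 17.
Divisors of 408: 1, 2, 3, 4, 6, 8, 12, 17, 24, 34, 51, 68, 102, 136, 204, 408.
Test each divisor d:
289^1 ≡ 289
289^2 ≡ 85
289^3 ≡ 25
289^4 ≡ 681
289^6 ≡ 625
289^8 ≡ 773
289^12 ≡ 439
289^17 ≡ 355
289^24 ≡ 491
289^34 ≡ 53
289^51 ≡ 1
The order of 289 is 51, so the subgroup it generates has 51 elements.
The index is φ(818) / ord(289) = 408 / 51 = 8.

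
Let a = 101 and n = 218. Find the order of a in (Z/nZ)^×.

12

Since 101 ∈ (Z/218Z)^×, its order divides φ(218) = φ(2)·φ(109) = 1·108 = 108 = 2^2 · 3^3.
Divisors of 108: 1, 2, 3, 4, 6, 9, 12, 18, 27, 36, 54, 108.
Evaluate successive powers at the divisors of 108:
101^1 ≡ 101 (mod 218)
101^2 ≡ 173 (mod 218)
101^3 ≡ 33 (mod 218)
101^4 ≡ 63 (mod 218)
101^6 ≡ 217 (mod 218)
101^9 ≡ 185 (mod 218)
101^12 ≡ 1 (mod 218) ✓
Hence ord(101) = 12.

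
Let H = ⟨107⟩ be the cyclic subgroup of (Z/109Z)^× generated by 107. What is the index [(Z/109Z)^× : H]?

3

ord(107) | φ(109) = 109 − 1 = 108 = 2^2 · 3^3.
Divisors of 108: 1, 2, 3, 4, 6, 9, 12, 18, 27, 36, 54, 108.
Evaluate successive powers at the divisors of 108:
107^1 ≡ 107 (mod 109)
107^2 ≡ 4 (mod 109)
107^3 ≡ 101 (mod 109)
107^4 ≡ 16 (mod 109)
107^6 ≡ 64 (mod 109)
107^9 ≡ 33 (mod 109)
107^12 ≡ 63 (mod 109)
107^18 ≡ 108 (mod 109)
107^27 ≡ 76 (mod 109)
107^36 ≡ 1 (mod 109) ✓
So ord_109(107) = 36, hence |⟨107⟩| = 36.
[(Z/109Z)^× : ⟨107⟩] = 108/36 = 3.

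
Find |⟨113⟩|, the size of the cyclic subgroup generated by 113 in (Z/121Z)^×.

By Lagrange's theorem, ord_121(113) divides φ(121) = φ(11^2) = 11·(11−1) = 110 = 2 · 5 · 11.
Divisors of 110: 1, 2, 5, 10, 11, 22, 55, 110.
Test each divisor d:
113^1 ≡ 113
113^2 ≡ 64
113^5 ≡ 23
113^10 ≡ 45
113^11 ≡ 3
113^22 ≡ 9
113^55 ≡ 1
Hence ord(113) = 55.

55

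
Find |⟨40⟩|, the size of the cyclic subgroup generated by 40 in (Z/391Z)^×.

176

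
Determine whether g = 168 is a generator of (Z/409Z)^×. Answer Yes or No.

φ(409) = 409 − 1 = 408 = 2^3 · 3 · 17.
An element g generates (Z/409Z)^× iff g^(408/q) ≢ 1 (mod 409) for each prime q ∈ {2, 3, 17}.
168^204 ≡ 408 (mod 409)  [q = 2: ≢ 1 ✓]
168^136 ≡ 355 (mod 409)  [q = 3: ≢ 1 ✓]
168^24 ≡ 150 (mod 409)  [q = 17: ≢ 1 ✓]
Every test exponent gives a nontrivial residue, hence 168 generates the full group.

Yes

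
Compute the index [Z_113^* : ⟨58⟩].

1

ord(58) | φ(113) = 113 − 1 = 112 = 2^4 · 7.
Divisors of 112: 1, 2, 4, 7, 8, 14, 16, 28, 56, 112.
Check 58^d mod 113 for each divisor in increasing order:
58^1 ≡ 58
58^2 ≡ 87
58^4 ≡ 111
58^7 ≡ 78
58^8 ≡ 4
58^14 ≡ 95
58^16 ≡ 16
58^28 ≡ 98
58^56 ≡ 112
58^112 ≡ 1
So ord_113(58) = 112, hence |⟨58⟩| = 112.
The index is φ(113) / ord(58) = 112 / 112 = 1.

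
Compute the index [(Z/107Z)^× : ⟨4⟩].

By Lagrange's theorem, ord_107(4) divides φ(107) = 107 − 1 = 106 = 2 · 53.
Divisors of 106: 1, 2, 53, 106.
Compute 4^d (mod 107) for the divisors d until we hit 1:
4^1 ≡ 4
4^2 ≡ 16
4^53 ≡ 1
Thus |⟨4⟩| = ord(4) = 53.
The index is φ(107) / ord(4) = 106 / 53 = 2.

2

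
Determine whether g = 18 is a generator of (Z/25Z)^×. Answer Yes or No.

No

φ(25) = φ(5^2) = 5·(5−1) = 20 = 2^2 · 5.
It suffices to check that the order of 18 is not a proper divisor of 20: compute 18^(20/q) for q ∈ {2, 5}.
18^10 ≡ 24 (mod 25)  [q = 2: ≢ 1 ✓]
18^4 ≡ 1 (mod 25)  [q = 5: ≡ 1 ✗]
The check at q = 5 fails, so 18 generates a proper subgroup.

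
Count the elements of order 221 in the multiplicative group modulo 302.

0

φ(302) = φ(2)·φ(151) = 1·150 = 150 = 2 · 3 · 5^2.
In a cyclic group of order 150, there are φ(d) elements of order d for each divisor d of 150, and zero for non-divisors.
Here 150 is not a multiple of 221, so there are no elements of order 221.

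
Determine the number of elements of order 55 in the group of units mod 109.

φ(109) = 109 − 1 = 108 = 2^2 · 3^3.
In a cyclic group of order 108, there are φ(d) elements of order d for each divisor d of 108, and zero for non-divisors.
Here 108 is not a multiple of 55, so there are no elements of order 55.

0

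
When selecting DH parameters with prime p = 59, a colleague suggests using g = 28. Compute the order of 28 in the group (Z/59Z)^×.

Since 28 ∈ (Z/59Z)^×, its order divides φ(59) = 59 − 1 = 58 = 2 · 29.
Divisors of 58: 1, 2, 29, 58.
Compute 28^d (mod 59) for the divisors d until we hit 1:
28^1 ≡ 28 (mod 59)
28^2 ≡ 17 (mod 59)
28^29 ≡ 1 (mod 59) ✓
Therefore the multiplicative order of 28 modulo 59 is 29.

29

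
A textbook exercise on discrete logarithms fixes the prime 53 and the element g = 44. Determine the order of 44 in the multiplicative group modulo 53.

ord(44) | φ(53) = 53 − 1 = 52 = 2^2 · 13.
Divisors of 52: 1, 2, 4, 13, 26, 52.
Evaluate successive powers at the divisors of 52:
44^1 ≡ 44 (mod 53)
44^2 ≡ 28 (mod 53)
44^4 ≡ 42 (mod 53)
44^13 ≡ 1 (mod 53) ✓
So ord_53(44) = 13.

13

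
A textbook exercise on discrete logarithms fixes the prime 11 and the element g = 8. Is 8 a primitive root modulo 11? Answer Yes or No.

Yes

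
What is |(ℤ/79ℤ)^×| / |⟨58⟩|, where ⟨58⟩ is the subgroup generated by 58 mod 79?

3

The order of 58 must divide φ(79) = 79 − 1 = 78 = 2 · 3 · 13.
Divisors of 78: 1, 2, 3, 6, 13, 26, 39, 78.
Check 58^d mod 79 for each divisor in increasing order:
58^1 ≡ 58 (mod 79)
58^2 ≡ 46 (mod 79)
58^3 ≡ 61 (mod 79)
58^6 ≡ 8 (mod 79)
58^13 ≡ 78 (mod 79)
58^26 ≡ 1 (mod 79) ✓
So ord_79(58) = 26, hence |⟨58⟩| = 26.
The index is φ(79) / ord(58) = 78 / 26 = 3.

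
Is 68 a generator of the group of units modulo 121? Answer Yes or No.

Yes

φ(121) = φ(11^2) = 11·(11−1) = 110 = 2 · 5 · 11.
It suffices to check that the order of 68 is not a proper divisor of 110: compute 68^(110/q) for q ∈ {2, 5, 11}.
68^55 ≡ 120 (mod 121)  [q = 2: ≢ 1 ✓]
68^22 ≡ 81 (mod 121)  [q = 5: ≢ 1 ✓]
68^10 ≡ 23 (mod 121)  [q = 11: ≢ 1 ✓]
Every test exponent gives a nontrivial residue, hence 68 generates the full group.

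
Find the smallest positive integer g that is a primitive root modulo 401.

φ(401) = 401 − 1 = 400 = 2^4 · 5^2.
g is a primitive root iff g^(400/q) ≢ 1 (mod 401) for each prime q ∈ {2, 5}.
g = 2: 2^200 ≡ 1 — hits 1, so not a primitive root.
g = 3: 3^200 ≡ 400; 3^80 ≡ 72 — none is 1, so 3 is a primitive root.
So 3 is the smallest generator of (Z/401Z)^×.

3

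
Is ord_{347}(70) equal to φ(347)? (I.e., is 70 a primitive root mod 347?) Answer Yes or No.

Yes

φ(347) = 347 − 1 = 346 = 2 · 173.
70 is a primitive root mod 347 iff 70^(φ(347)/q) ≢ 1 for every prime q | φ(347), i.e. q ∈ {2, 173}.
70^173 ≡ 346 (mod 347)  [q = 2: ≢ 1 ✓]
70^2 ≡ 42 (mod 347)  [q = 173: ≢ 1 ✓]
Every test exponent gives a nontrivial residue, hence 70 generates the full group.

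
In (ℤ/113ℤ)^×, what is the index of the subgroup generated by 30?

Since 30 ∈ (Z/113Z)^×, its order divides φ(113) = 113 − 1 = 112 = 2^4 · 7.
Divisors of 112: 1, 2, 4, 7, 8, 14, 16, 28, 56, 112.
Compute 30^d (mod 113) for the divisors d until we hit 1:
30^1 ≡ 30 (mod 113)
30^2 ≡ 109 (mod 113)
30^4 ≡ 16 (mod 113)
30^7 ≡ 1 (mod 113) ✓
So ord_113(30) = 7, hence |⟨30⟩| = 7.
[(Z/113Z)^× : ⟨30⟩] = 112/7 = 16.

16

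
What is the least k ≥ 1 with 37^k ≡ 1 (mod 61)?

20

ord(37) | φ(61) = 61 − 1 = 60 = 2^2 · 3 · 5.
Divisors of 60: 1, 2, 3, 4, 5, 6, 10, 12, 15, 20, 30, 60.
Compute 37^d (mod 61) for the divisors d until we hit 1:
37^1 ≡ 37
37^2 ≡ 27
37^3 ≡ 23
37^4 ≡ 58
37^5 ≡ 11
37^6 ≡ 41
37^10 ≡ 60
37^12 ≡ 34
37^15 ≡ 50
37^20 ≡ 1
So ord_61(37) = 20.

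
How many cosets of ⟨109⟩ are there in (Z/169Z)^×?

The order of 109 must divide φ(169) = φ(13^2) = 13·(13−1) = 156 = 2^2 · 3 · 13.
Divisors of 156: 1, 2, 3, 4, 6, 12, 13, 26, 39, 52, 78, 156.
Check 109^d mod 169 for each divisor in increasing order:
109^1 ≡ 109 (mod 169)
109^2 ≡ 51 (mod 169)
109^3 ≡ 151 (mod 169)
109^4 ≡ 66 (mod 169)
109^6 ≡ 155 (mod 169)
109^12 ≡ 27 (mod 169)
109^13 ≡ 70 (mod 169)
109^26 ≡ 168 (mod 169)
109^39 ≡ 99 (mod 169)
109^52 ≡ 1 (mod 169) ✓
Thus |⟨109⟩| = ord(109) = 52.
[(Z/169Z)^× : ⟨109⟩] = 156/52 = 3.

3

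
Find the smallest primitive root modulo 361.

2

φ(361) = φ(19^2) = 19·(19−1) = 342 = 2 · 3^2 · 19.
Test candidates g = 2, 3, … against the prime factors q ∈ {2, 3, 19} of φ(361): g is a generator iff g^(342/q) ≢ 1 for every such q.
g = 2: 2^171 ≡ 360; 2^114 ≡ 292; 2^18 ≡ 58 — none is 1, so 2 is a primitive root.
The smallest primitive root modulo 361 is 2.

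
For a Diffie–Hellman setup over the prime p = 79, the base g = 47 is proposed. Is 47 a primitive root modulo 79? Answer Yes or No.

Yes

φ(79) = 79 − 1 = 78 = 2 · 3 · 13.
It suffices to check that the order of 47 is not a proper divisor of 78: compute 47^(78/q) for q ∈ {2, 3, 13}.
47^39 ≡ 78 (mod 79)  [q = 2: ≢ 1 ✓]
47^26 ≡ 55 (mod 79)  [q = 3: ≢ 1 ✓]
47^6 ≡ 52 (mod 79)  [q = 13: ≢ 1 ✓]
Every test exponent gives a nontrivial residue, hence 47 generates the full group.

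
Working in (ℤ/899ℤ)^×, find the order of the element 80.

ord(80) | φ(899) = φ(29·31) = (29−1)·(31−1) = 28·30 = 840 = 2^3 · 3 · 5 · 7.
Divisors of 840: 1, 2, 3, 4, 5, 6, 7, 8, 10, 12, 14, 15, 20, 21, 24, 28, 30, 35, 40, 42, 56, 60, 70, 84, 105, 120, 140, 168, 210, 280, 420, 840.
Evaluate successive powers at the divisors of 840:
80^1 ≡ 80
80^2 ≡ 107
80^3 ≡ 469
80^4 ≡ 661
80^5 ≡ 738
80^6 ≡ 605
80^7 ≡ 753
80^8 ≡ 7
80^10 ≡ 749
80^12 ≡ 132
80^14 ≡ 639
80^15 ≡ 776
80^20 ≡ 25
80^21 ≡ 202
80^24 ≡ 343
80^28 ≡ 175
80^30 ≡ 745
80^35 ≡ 521
80^40 ≡ 625
80^42 ≡ 349
80^56 ≡ 59
80^60 ≡ 342
80^70 ≡ 842
80^84 ≡ 436
80^105 ≡ 869
80^120 ≡ 94
80^140 ≡ 552
80^168 ≡ 407
80^210 ≡ 1
The smallest such exponent is 210, so the order of 80 is 210.

210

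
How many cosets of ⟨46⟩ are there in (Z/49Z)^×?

2

By Lagrange's theorem, ord_49(46) divides φ(49) = φ(7^2) = 7·(7−1) = 42 = 2 · 3 · 7.
Divisors of 42: 1, 2, 3, 6, 7, 14, 21, 42.
Compute 46^d (mod 49) for the divisors d until we hit 1:
46^1 ≡ 46 (mod 49)
46^2 ≡ 9 (mod 49)
46^3 ≡ 22 (mod 49)
46^6 ≡ 43 (mod 49)
46^7 ≡ 18 (mod 49)
46^14 ≡ 30 (mod 49)
46^21 ≡ 1 (mod 49) ✓
So ord_49(46) = 21, hence |⟨46⟩| = 21.
[(Z/49Z)^× : ⟨46⟩] = 42/21 = 2.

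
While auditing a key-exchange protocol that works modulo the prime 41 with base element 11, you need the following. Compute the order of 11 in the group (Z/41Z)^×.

40

ord(11) | φ(41) = 41 − 1 = 40 = 2^3 · 5.
Divisors of 40: 1, 2, 4, 5, 8, 10, 20, 40.
Test each divisor d:
11^1 ≡ 11
11^2 ≡ 39
11^4 ≡ 4
11^5 ≡ 3
11^8 ≡ 16
11^10 ≡ 9
11^20 ≡ 40
11^40 ≡ 1
Hence ord(11) = 40.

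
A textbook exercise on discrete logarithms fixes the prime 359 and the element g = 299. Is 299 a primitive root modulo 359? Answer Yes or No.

Yes

φ(359) = 359 − 1 = 358 = 2 · 179.
An element g generates (Z/359Z)^× iff g^(358/q) ≢ 1 (mod 359) for each prime q ∈ {2, 179}.
299^179 ≡ 358 (mod 359)  [q = 2: ≢ 1 ✓]
299^2 ≡ 10 (mod 359)  [q = 179: ≢ 1 ✓]
None equal 1, so ord_359(299) = 358: 299 is a primitive root.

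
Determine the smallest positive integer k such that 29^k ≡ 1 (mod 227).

Since 29 ∈ (Z/227Z)^×, its order divides φ(227) = 227 − 1 = 226 = 2 · 113.
Divisors of 226: 1, 2, 113, 226.
Test each divisor d:
29^1 ≡ 29
29^2 ≡ 160
29^113 ≡ 1
The smallest such exponent is 113, so the order of 29 is 113.

113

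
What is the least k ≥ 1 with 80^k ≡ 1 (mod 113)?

112

By Lagrange's theorem, ord_113(80) divides φ(113) = 113 − 1 = 112 = 2^4 · 7.
Divisors of 112: 1, 2, 4, 7, 8, 14, 16, 28, 56, 112.
Evaluate successive powers at the divisors of 112:
80^1 ≡ 80
80^2 ≡ 72
80^4 ≡ 99
80^7 ≡ 42
80^8 ≡ 83
80^14 ≡ 69
80^16 ≡ 109
80^28 ≡ 15
80^56 ≡ 112
80^112 ≡ 1
The smallest such exponent is 112, so the order of 80 is 112.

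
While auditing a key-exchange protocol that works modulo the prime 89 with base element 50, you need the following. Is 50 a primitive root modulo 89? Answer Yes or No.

No

φ(89) = 89 − 1 = 88 = 2^3 · 11.
Test 50^(88/q) mod 89 for each prime factor q of 88:
50^44 ≡ 1 (mod 89)  [q = 2: ≡ 1 ✗]
50^8 ≡ 2 (mod 89)  [q = 11: ≢ 1 ✓]
The check at q = 2 fails, so 50 generates a proper subgroup.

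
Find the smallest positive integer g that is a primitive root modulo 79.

3

φ(79) = 79 − 1 = 78 = 2 · 3 · 13.
g is a primitive root iff g^(78/q) ≢ 1 (mod 79) for each prime q ∈ {2, 3, 13}.
g = 2: 2^39 ≡ 1 — hits 1, so not a primitive root.
g = 3: 3^39 ≡ 78; 3^26 ≡ 23; 3^6 ≡ 18 — none is 1, so 3 is a primitive root.
So 3 is the smallest generator of (Z/79Z)^×.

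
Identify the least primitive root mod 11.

2

φ(11) = 11 − 1 = 10 = 2 · 5.
g is a primitive root iff g^(10/q) ≢ 1 (mod 11) for each prime q ∈ {2, 5}.
g = 2: 2^5 ≡ 10; 2^2 ≡ 4 — none is 1, so 2 is a primitive root.
Hence the least primitive root of 11 is 2.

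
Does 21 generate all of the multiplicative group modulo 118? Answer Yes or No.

No

φ(118) = φ(2)·φ(59) = 1·58 = 58 = 2 · 29.
21 is a primitive root mod 118 iff 21^(φ(118)/q) ≢ 1 for every prime q | φ(118), i.e. q ∈ {2, 29}.
21^29 ≡ 1 (mod 118)  [q = 2: ≡ 1 ✗]
21^2 ≡ 87 (mod 118)  [q = 29: ≢ 1 ✓]
Since 21^29 ≡ 1, the order of 21 divides 29 < 58, so 21 is not a primitive root.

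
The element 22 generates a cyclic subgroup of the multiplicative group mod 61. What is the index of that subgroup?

Since 22 ∈ (Z/61Z)^×, its order divides φ(61) = 61 − 1 = 60 = 2^2 · 3 · 5.
Divisors of 60: 1, 2, 3, 4, 5, 6, 10, 12, 15, 20, 30, 60.
Test each divisor d:
22^1 ≡ 22 (mod 61)
22^2 ≡ 57 (mod 61)
22^3 ≡ 34 (mod 61)
22^4 ≡ 16 (mod 61)
22^5 ≡ 47 (mod 61)
22^6 ≡ 58 (mod 61)
22^10 ≡ 13 (mod 61)
22^12 ≡ 9 (mod 61)
22^15 ≡ 1 (mod 61) ✓
The order of 22 is 15, so the subgroup it generates has 15 elements.
Index = |(Z/61Z)^×| / |⟨22⟩| = 60 / 15 = 4.

4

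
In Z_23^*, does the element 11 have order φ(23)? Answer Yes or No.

φ(23) = 23 − 1 = 22 = 2 · 11.
It suffices to check that the order of 11 is not a proper divisor of 22: compute 11^(22/q) for q ∈ {2, 11}.
11^11 ≡ 22 (mod 23)  [q = 2: ≢ 1 ✓]
11^2 ≡ 6 (mod 23)  [q = 11: ≢ 1 ✓]
Every test exponent gives a nontrivial residue, hence 11 generates the full group.

Yes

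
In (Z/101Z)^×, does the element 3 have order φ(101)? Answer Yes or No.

φ(101) = 101 − 1 = 100 = 2^2 · 5^2.
It suffices to check that the order of 3 is not a proper divisor of 100: compute 3^(100/q) for q ∈ {2, 5}.
3^50 ≡ 100 (mod 101)  [q = 2: ≢ 1 ✓]
3^20 ≡ 84 (mod 101)  [q = 5: ≢ 1 ✓]
None equal 1, so ord_101(3) = 100: 3 is a primitive root.

Yes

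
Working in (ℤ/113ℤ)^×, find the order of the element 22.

ord(22) | φ(113) = 113 − 1 = 112 = 2^4 · 7.
Divisors of 112: 1, 2, 4, 7, 8, 14, 16, 28, 56, 112.
Compute 22^d (mod 113) for the divisors d until we hit 1:
22^1 ≡ 22
22^2 ≡ 32
22^4 ≡ 7
22^7 ≡ 69
22^8 ≡ 49
22^14 ≡ 15
22^16 ≡ 28
22^28 ≡ 112
22^56 ≡ 1
Therefore the multiplicative order of 22 modulo 113 is 56.

56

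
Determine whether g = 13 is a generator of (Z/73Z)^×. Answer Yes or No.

φ(73) = 73 − 1 = 72 = 2^3 · 3^2.
It suffices to check that the order of 13 is not a proper divisor of 72: compute 13^(72/q) for q ∈ {2, 3}.
13^36 ≡ 72 (mod 73)  [q = 2: ≢ 1 ✓]
13^24 ≡ 64 (mod 73)  [q = 3: ≢ 1 ✓]
None equal 1, so ord_73(13) = 72: 13 is a primitive root.

Yes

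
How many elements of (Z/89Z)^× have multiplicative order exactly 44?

φ(89) = 89 − 1 = 88 = 2^3 · 11.
In a cyclic group of order 88, there are φ(d) elements of order d for each divisor d of 88, and zero for non-divisors.
44 = 2^2 · 11 divides 88, and φ(44) = 20.

20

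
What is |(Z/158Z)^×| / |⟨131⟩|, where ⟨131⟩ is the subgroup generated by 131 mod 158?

6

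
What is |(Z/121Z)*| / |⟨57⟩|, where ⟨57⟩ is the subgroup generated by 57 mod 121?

1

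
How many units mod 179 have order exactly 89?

88

φ(179) = 179 − 1 = 178 = 2 · 89.
Since (Z/179Z)^× is cyclic of order 178, the number of elements of order d is φ(d) when d | 178 and 0 otherwise.
89 | 178, and φ(89) = 89 − 1 = 88.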